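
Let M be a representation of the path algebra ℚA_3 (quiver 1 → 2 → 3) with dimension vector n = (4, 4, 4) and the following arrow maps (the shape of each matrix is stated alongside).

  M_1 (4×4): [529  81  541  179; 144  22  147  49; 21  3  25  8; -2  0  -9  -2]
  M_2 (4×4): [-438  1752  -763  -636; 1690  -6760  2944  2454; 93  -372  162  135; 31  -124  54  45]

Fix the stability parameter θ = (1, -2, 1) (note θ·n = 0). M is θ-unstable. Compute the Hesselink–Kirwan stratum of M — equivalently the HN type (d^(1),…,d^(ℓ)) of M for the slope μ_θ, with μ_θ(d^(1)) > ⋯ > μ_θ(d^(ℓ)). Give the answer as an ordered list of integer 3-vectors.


Via rank(M_{q-1}∘⋯∘M_p): M ≅ I[1,2]^2, I[1,3]^2, I[3,3]^2.
μ_θ-semistable layers: μ^(1)=1; μ^(2)=-1/2

((0, 0, 4); (4, 4, 0))


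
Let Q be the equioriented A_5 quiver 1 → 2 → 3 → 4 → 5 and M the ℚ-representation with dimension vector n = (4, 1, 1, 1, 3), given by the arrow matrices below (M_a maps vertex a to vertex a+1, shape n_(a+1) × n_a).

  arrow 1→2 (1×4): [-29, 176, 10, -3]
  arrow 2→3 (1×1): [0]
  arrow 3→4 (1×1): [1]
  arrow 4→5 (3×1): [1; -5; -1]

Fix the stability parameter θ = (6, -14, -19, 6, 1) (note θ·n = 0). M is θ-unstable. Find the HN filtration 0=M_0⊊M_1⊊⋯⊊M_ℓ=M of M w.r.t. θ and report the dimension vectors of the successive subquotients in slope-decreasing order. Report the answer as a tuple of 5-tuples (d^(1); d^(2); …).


Interval decomposition of M: I[1,1]^3, I[1,2], I[3,5], I[5,5]^2.
HN type (ℓ=5): μ^(1)=6; μ^(2)=7/2; μ^(3)=1; μ^(4)=-4; μ^(5)=-19

((3, 0, 0, 0, 0); (0, 0, 0, 1, 1); (0, 0, 0, 0, 2); (1, 1, 0, 0, 0); (0, 0, 1, 0, 0))


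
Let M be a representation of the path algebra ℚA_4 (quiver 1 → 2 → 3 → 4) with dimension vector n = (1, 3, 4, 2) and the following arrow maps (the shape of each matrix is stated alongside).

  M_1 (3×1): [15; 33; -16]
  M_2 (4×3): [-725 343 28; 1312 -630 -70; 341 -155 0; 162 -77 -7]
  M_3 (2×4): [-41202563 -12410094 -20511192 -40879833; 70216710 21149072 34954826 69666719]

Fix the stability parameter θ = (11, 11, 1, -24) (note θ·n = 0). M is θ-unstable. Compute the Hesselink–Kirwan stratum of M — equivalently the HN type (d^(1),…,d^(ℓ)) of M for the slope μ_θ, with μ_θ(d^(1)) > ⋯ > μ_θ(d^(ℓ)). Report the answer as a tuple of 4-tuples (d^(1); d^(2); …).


Via rank(M_{q-1}∘⋯∘M_p): M ≅ I[1,4], I[2,2], I[2,4], I[3,3]^2.
μ_θ-semistable layers: μ^(1)=11; μ^(2)=1; μ^(3)=-1/4; μ^(4)=-4

((0, 1, 0, 0); (0, 0, 2, 0); (1, 1, 1, 1); (0, 1, 1, 1))


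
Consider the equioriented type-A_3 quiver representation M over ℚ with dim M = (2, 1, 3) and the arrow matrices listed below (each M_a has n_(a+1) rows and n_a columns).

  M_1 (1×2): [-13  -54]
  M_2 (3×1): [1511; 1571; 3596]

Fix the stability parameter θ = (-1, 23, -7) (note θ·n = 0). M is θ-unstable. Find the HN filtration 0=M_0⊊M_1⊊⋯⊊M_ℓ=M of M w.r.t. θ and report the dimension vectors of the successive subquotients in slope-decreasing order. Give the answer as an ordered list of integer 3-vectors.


Barcode: M ≅ I[1,1], I[1,3], I[3,3]^2. HN layers by μ_θ (3 steps, strictly decreasing):
  μ^(1)=8; μ^(2)=-1; μ^(3)=-7

((0, 1, 1); (2, 0, 0); (0, 0, 2))


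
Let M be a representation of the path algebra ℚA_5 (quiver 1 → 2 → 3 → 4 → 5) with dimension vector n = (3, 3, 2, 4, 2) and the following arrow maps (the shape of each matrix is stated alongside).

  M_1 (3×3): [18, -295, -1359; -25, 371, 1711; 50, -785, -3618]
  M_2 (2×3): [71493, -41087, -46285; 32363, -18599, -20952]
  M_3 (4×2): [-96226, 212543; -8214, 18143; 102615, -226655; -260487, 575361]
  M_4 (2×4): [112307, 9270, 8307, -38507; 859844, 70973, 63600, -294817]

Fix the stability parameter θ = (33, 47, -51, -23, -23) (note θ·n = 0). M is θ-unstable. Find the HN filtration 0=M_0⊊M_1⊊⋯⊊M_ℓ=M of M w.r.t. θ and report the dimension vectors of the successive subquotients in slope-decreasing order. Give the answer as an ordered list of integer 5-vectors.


Interval decomposition of M: I[1,2], I[1,5]^2, I[4,4]^2.
HN type (ℓ=4): μ^(1)=47; μ^(2)=33; μ^(3)=-17/5; μ^(4)=-23

((0, 1, 0, 0, 0); (1, 0, 0, 0, 0); (2, 2, 2, 2, 2); (0, 0, 0, 2, 0))


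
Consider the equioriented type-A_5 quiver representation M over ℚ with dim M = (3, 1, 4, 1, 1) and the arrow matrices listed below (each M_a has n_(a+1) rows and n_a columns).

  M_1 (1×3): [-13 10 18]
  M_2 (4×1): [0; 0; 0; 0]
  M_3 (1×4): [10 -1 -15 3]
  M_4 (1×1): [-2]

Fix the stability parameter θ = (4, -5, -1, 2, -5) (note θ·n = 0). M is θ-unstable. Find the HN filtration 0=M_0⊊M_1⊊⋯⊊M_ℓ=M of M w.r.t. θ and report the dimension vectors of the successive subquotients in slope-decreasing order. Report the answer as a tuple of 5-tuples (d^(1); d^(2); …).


Barcode: M ≅ I[1,1]^2, I[1,2], I[3,3]^3, I[3,5]. HN layers by μ_θ (4 steps, strictly decreasing):
  μ^(1)=4; μ^(2)=-1/2; μ^(3)=-1; μ^(4)=-4/3

((2, 0, 0, 0, 0); (1, 1, 0, 0, 0); (0, 0, 3, 0, 0); (0, 0, 1, 1, 1))


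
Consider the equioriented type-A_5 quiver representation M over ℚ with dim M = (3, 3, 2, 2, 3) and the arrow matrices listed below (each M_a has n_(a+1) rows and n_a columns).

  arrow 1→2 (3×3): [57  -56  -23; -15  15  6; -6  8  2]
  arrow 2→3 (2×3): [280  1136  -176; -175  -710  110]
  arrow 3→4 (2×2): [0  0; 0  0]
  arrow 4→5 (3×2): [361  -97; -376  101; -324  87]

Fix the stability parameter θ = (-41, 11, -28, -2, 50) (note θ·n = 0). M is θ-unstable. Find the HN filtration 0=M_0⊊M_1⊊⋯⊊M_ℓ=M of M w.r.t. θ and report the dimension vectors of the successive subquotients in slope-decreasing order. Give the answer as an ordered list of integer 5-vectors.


Barcode: M ≅ I[1,1], I[1,2], I[1,3], I[2,2], I[3,3], I[4,5]^2, I[5,5]. HN layers by μ_θ (6 steps, strictly decreasing):
  μ^(1)=50; μ^(2)=11; μ^(3)=-2; μ^(4)=-17/2; μ^(5)=-28; μ^(6)=-41

((0, 0, 0, 0, 3); (0, 2, 0, 0, 0); (0, 0, 0, 2, 0); (0, 1, 1, 0, 0); (0, 0, 1, 0, 0); (3, 0, 0, 0, 0))


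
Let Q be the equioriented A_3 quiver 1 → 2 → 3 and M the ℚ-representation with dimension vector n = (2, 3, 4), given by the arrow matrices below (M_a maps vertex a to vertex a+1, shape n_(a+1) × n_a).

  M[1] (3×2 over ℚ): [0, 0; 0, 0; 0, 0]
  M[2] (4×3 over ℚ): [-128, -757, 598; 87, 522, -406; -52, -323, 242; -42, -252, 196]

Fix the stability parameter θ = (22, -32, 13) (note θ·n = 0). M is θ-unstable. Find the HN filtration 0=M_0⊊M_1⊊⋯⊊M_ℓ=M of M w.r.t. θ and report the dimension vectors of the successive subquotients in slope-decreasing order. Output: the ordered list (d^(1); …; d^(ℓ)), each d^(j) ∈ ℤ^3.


Barcode: M ≅ I[1,1]^2, I[2,2], I[2,3]^2, I[3,3]^2. HN layers by μ_θ (3 steps, strictly decreasing):
  μ^(1)=22; μ^(2)=13; μ^(3)=-32

((2, 0, 0); (0, 0, 4); (0, 3, 0))


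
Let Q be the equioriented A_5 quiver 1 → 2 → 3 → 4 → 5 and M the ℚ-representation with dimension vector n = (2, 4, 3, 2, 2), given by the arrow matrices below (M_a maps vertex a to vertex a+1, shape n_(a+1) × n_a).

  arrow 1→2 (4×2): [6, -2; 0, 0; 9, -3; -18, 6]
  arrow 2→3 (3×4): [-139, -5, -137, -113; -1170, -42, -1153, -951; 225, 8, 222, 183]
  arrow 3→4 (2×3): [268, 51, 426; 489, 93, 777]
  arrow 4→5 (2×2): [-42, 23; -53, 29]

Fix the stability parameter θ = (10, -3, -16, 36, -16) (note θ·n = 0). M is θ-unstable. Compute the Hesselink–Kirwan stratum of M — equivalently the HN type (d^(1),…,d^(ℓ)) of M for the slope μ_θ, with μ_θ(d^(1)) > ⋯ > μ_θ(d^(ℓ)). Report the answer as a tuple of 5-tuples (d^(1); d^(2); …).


Barcode: M ≅ I[1,1], I[1,5], I[2,2], I[2,3], I[2,5]. HN layers by μ_θ (3 steps, strictly decreasing):
  μ^(1)=10; μ^(2)=-3; μ^(3)=-19/2

((1, 0, 0, 2, 2); (1, 2, 1, 0, 0); (0, 2, 2, 0, 0))


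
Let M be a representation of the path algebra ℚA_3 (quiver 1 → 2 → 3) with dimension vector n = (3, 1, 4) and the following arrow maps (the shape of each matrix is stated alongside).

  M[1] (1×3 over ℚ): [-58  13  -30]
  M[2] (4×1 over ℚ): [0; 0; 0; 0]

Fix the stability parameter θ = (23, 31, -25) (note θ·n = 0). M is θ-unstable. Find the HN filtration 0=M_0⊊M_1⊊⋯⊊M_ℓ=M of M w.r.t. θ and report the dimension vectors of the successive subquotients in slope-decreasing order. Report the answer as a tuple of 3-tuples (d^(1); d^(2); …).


Interval decomposition of M: I[1,1]^2, I[1,2], I[3,3]^4.
HN type (ℓ=3): μ^(1)=31; μ^(2)=23; μ^(3)=-25

((0, 1, 0); (3, 0, 0); (0, 0, 4))


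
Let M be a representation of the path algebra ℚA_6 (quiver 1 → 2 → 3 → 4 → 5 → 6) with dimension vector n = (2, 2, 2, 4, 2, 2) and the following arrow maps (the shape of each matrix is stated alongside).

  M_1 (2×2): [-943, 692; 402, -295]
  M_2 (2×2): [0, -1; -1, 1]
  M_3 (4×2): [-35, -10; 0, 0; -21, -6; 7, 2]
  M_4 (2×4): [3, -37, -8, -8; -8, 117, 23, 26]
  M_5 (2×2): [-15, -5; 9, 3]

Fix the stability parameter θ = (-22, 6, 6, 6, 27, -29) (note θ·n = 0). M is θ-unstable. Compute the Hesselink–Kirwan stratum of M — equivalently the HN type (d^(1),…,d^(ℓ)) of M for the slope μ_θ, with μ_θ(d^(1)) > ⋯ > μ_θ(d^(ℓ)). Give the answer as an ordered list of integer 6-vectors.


Barcode: M ≅ I[1,3], I[1,5], I[4,4]^2, I[4,6], I[6,6]. HN layers by μ_θ (5 steps, strictly decreasing):
  μ^(1)=27; μ^(2)=6; μ^(3)=4/3; μ^(4)=-22; μ^(5)=-29

((0, 0, 0, 0, 1, 0); (0, 2, 2, 3, 0, 0); (0, 0, 0, 1, 1, 1); (2, 0, 0, 0, 0, 0); (0, 0, 0, 0, 0, 1))


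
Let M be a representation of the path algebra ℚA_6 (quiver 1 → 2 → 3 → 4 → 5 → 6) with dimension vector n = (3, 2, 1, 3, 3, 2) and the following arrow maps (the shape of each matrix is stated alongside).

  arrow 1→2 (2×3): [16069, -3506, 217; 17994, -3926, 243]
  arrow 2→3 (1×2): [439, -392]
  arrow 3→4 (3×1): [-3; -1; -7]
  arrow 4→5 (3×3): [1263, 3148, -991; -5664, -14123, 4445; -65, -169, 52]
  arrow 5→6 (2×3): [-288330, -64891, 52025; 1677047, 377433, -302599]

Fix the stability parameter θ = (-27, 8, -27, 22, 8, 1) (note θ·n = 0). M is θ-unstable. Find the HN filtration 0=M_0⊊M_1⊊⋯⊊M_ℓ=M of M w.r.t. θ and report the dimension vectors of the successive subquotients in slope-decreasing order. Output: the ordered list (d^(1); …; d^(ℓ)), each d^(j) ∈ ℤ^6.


Interval decomposition of M: I[1,1], I[1,2], I[1,4], I[4,5], I[4,6], I[5,6].
HN type (ℓ=7): μ^(1)=22; μ^(2)=15; μ^(3)=31/3; μ^(4)=8; μ^(5)=9/2; μ^(6)=-19/2; μ^(7)=-27

((0, 0, 0, 1, 0, 0); (0, 0, 0, 1, 1, 0); (0, 0, 0, 1, 1, 1); (0, 1, 0, 0, 0, 0); (0, 0, 0, 0, 1, 1); (0, 1, 1, 0, 0, 0); (3, 0, 0, 0, 0, 0))


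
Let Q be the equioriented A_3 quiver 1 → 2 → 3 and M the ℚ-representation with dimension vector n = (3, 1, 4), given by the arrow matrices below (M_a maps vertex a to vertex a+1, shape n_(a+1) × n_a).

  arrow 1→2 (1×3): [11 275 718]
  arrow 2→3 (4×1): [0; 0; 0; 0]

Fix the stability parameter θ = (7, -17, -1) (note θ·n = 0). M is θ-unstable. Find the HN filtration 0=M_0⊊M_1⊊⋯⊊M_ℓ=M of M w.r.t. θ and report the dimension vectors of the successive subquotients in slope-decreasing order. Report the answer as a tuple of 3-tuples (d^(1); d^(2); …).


Barcode: M ≅ I[1,1]^2, I[1,2], I[3,3]^4. HN layers by μ_θ (3 steps, strictly decreasing):
  μ^(1)=7; μ^(2)=-1; μ^(3)=-5

((2, 0, 0); (0, 0, 4); (1, 1, 0))


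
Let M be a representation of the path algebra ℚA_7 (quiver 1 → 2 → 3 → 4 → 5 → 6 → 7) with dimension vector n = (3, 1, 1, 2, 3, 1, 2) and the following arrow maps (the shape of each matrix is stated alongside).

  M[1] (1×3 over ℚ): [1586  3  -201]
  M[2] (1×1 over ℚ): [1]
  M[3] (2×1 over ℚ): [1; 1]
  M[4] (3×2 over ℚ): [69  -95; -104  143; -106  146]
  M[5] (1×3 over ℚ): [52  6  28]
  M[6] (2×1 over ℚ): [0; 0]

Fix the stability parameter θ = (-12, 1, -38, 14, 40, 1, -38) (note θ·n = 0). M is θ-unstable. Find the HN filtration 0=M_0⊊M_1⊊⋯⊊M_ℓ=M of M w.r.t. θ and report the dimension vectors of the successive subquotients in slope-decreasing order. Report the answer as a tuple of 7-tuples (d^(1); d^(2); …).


Barcode: M ≅ I[1,1]^2, I[1,6], I[4,5], I[5,5], I[7,7]^2. HN layers by μ_θ (6 steps, strictly decreasing):
  μ^(1)=40; μ^(2)=41/2; μ^(3)=14; μ^(4)=-12; μ^(5)=-49/3; μ^(6)=-38

((0, 0, 0, 0, 2, 0, 0); (0, 0, 0, 0, 1, 1, 0); (0, 0, 0, 2, 0, 0, 0); (2, 0, 0, 0, 0, 0, 0); (1, 1, 1, 0, 0, 0, 0); (0, 0, 0, 0, 0, 0, 2))


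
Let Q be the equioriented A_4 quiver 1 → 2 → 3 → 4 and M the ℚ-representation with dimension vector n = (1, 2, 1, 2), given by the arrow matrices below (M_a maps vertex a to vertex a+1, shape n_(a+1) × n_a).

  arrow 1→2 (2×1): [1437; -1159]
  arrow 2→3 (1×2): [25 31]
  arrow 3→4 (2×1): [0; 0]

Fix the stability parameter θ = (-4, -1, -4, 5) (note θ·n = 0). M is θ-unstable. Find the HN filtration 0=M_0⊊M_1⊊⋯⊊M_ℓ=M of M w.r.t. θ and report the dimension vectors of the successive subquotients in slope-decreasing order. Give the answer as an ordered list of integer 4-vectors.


Barcode: M ≅ I[1,3], I[2,2], I[4,4]^2. HN layers by μ_θ (4 steps, strictly decreasing):
  μ^(1)=5; μ^(2)=-1; μ^(3)=-5/2; μ^(4)=-4

((0, 0, 0, 2); (0, 1, 0, 0); (0, 1, 1, 0); (1, 0, 0, 0))


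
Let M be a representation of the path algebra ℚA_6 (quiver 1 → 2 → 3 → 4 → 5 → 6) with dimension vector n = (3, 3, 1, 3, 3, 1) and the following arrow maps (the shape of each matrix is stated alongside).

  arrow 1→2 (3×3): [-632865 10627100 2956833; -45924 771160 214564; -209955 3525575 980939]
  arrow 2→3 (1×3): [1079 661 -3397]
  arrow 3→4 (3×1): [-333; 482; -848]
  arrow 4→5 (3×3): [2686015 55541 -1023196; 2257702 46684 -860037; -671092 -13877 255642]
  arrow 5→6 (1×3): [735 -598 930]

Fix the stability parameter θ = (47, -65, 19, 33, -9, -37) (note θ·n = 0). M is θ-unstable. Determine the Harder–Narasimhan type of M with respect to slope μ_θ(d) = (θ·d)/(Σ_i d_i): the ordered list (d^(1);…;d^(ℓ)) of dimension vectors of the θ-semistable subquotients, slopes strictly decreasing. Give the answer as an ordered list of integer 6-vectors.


Barcode: M ≅ I[1,1], I[1,2], I[1,6], I[2,2], I[4,5]^2. HN layers by μ_θ (5 steps, strictly decreasing):
  μ^(1)=47; μ^(2)=12; μ^(3)=3/2; μ^(4)=-9; μ^(5)=-65

((1, 0, 0, 0, 0, 0); (0, 0, 0, 2, 2, 0); (0, 0, 1, 1, 1, 1); (2, 2, 0, 0, 0, 0); (0, 1, 0, 0, 0, 0))


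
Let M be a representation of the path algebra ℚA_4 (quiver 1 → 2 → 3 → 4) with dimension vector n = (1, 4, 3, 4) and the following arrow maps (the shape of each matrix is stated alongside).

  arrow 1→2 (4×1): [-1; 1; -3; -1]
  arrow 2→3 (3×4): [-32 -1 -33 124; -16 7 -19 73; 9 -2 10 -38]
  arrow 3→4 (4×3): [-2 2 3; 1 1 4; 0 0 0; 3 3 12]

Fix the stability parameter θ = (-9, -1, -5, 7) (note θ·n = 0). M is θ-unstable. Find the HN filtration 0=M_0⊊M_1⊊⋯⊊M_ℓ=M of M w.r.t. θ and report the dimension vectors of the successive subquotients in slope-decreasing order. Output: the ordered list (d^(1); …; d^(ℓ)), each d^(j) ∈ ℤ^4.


Interval decomposition of M: I[1,4], I[2,2], I[2,3], I[2,4], I[4,4]^2.
HN type (ℓ=4): μ^(1)=7; μ^(2)=-1; μ^(3)=-3; μ^(4)=-9

((0, 0, 0, 4); (0, 1, 0, 0); (0, 3, 3, 0); (1, 0, 0, 0))


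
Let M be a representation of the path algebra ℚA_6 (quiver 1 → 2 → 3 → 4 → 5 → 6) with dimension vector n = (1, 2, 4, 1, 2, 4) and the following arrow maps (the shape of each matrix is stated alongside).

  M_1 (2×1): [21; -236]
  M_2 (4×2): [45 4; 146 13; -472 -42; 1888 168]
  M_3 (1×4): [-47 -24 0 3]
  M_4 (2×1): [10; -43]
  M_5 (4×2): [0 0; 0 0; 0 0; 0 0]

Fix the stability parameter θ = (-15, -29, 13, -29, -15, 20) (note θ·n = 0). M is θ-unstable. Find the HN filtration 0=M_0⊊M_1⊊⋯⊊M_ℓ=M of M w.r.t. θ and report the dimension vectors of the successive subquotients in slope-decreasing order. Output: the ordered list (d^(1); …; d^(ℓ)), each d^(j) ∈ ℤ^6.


Interval decomposition of M: I[1,5], I[2,3], I[3,3]^2, I[5,5], I[6,6]^4.
HN type (ℓ=6): μ^(1)=20; μ^(2)=13; μ^(3)=-31/3; μ^(4)=-15; μ^(5)=-22; μ^(6)=-29

((0, 0, 0, 0, 0, 4); (0, 0, 3, 0, 0, 0); (0, 0, 1, 1, 1, 0); (0, 0, 0, 0, 1, 0); (1, 1, 0, 0, 0, 0); (0, 1, 0, 0, 0, 0))


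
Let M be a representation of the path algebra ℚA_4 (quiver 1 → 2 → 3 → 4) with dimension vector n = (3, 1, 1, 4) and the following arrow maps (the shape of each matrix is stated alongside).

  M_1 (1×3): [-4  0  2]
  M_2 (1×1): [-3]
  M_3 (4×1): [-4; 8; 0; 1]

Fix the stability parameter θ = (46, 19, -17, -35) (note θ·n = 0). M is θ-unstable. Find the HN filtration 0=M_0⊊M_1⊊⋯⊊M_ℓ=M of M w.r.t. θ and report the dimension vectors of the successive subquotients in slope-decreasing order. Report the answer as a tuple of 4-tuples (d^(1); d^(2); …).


Interval decomposition of M: I[1,1]^2, I[1,4], I[4,4]^3.
HN type (ℓ=3): μ^(1)=46; μ^(2)=13/4; μ^(3)=-35

((2, 0, 0, 0); (1, 1, 1, 1); (0, 0, 0, 3))


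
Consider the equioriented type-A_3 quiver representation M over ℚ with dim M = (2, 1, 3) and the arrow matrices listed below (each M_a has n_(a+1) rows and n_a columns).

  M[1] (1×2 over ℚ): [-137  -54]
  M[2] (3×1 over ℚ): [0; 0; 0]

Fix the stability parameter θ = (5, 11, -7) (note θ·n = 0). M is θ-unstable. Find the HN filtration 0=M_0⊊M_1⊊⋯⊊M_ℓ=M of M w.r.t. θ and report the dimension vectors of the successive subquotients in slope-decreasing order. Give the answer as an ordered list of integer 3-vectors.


Barcode: M ≅ I[1,1], I[1,2], I[3,3]^3. HN layers by μ_θ (3 steps, strictly decreasing):
  μ^(1)=11; μ^(2)=5; μ^(3)=-7

((0, 1, 0); (2, 0, 0); (0, 0, 3))


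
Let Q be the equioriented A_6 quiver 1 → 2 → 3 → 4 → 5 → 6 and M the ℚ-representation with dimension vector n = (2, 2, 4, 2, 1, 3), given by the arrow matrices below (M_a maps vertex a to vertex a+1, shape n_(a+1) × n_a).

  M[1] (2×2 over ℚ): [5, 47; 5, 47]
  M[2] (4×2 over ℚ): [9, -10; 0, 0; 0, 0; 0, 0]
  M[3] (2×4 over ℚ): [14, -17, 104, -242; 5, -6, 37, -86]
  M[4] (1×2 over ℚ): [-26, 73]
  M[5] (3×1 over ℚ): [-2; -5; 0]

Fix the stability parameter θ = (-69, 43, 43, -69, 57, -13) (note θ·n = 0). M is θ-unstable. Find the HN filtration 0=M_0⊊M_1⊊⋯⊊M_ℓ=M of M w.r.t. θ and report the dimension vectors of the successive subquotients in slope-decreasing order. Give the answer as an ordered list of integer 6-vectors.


Interval decomposition of M: I[1,1], I[1,6], I[2,2], I[3,3]^2, I[3,4], I[6,6]^2.
HN type (ℓ=5): μ^(1)=43; μ^(2)=22; μ^(3)=17/3; μ^(4)=-13; μ^(5)=-69

((0, 1, 2, 0, 0, 0); (0, 0, 0, 0, 1, 1); (0, 1, 1, 1, 0, 0); (0, 0, 1, 1, 0, 2); (2, 0, 0, 0, 0, 0))


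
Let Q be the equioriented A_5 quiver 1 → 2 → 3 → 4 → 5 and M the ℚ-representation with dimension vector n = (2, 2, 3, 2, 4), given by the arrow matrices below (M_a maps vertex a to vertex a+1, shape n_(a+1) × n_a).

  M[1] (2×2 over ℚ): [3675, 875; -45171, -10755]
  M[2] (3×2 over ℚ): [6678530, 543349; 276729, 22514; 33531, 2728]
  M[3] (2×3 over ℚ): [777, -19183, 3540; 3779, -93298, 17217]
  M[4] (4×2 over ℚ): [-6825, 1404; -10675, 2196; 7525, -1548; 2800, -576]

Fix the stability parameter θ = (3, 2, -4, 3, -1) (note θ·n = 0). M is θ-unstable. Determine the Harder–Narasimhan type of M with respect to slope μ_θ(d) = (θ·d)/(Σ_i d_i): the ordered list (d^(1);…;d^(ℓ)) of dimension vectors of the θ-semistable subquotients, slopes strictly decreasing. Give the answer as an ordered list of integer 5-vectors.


Via rank(M_{q-1}∘⋯∘M_p): M ≅ I[1,1], I[1,4], I[2,5], I[3,3], I[5,5]^3.
μ_θ-semistable layers: μ^(1)=3; μ^(2)=1; μ^(3)=1/3; μ^(4)=-1; μ^(5)=-4

((1, 0, 0, 1, 0); (0, 0, 0, 1, 1); (1, 1, 1, 0, 0); (0, 1, 1, 0, 3); (0, 0, 1, 0, 0))


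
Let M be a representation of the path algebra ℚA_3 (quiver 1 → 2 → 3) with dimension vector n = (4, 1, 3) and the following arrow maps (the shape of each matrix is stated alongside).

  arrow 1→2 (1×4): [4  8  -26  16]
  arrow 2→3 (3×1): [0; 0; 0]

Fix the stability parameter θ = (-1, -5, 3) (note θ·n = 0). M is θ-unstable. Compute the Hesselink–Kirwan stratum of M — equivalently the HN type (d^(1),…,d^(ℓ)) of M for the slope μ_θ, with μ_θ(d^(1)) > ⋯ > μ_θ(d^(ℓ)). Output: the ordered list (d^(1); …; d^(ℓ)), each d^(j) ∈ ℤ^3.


Barcode: M ≅ I[1,1]^3, I[1,2], I[3,3]^3. HN layers by μ_θ (3 steps, strictly decreasing):
  μ^(1)=3; μ^(2)=-1; μ^(3)=-3

((0, 0, 3); (3, 0, 0); (1, 1, 0))


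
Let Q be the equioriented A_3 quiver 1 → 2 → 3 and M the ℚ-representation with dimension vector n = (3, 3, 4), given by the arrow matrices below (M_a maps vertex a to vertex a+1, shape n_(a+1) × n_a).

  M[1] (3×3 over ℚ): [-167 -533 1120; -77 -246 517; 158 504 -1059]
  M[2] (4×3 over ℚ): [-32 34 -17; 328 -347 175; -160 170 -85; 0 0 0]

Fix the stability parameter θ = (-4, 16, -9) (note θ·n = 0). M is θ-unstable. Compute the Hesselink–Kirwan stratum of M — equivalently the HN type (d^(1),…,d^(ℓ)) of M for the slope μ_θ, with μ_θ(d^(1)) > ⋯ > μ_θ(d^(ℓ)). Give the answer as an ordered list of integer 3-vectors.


Interval decomposition of M: I[1,2], I[1,3]^2, I[3,3]^2.
HN type (ℓ=4): μ^(1)=16; μ^(2)=7/2; μ^(3)=-4; μ^(4)=-9

((0, 1, 0); (0, 2, 2); (3, 0, 0); (0, 0, 2))


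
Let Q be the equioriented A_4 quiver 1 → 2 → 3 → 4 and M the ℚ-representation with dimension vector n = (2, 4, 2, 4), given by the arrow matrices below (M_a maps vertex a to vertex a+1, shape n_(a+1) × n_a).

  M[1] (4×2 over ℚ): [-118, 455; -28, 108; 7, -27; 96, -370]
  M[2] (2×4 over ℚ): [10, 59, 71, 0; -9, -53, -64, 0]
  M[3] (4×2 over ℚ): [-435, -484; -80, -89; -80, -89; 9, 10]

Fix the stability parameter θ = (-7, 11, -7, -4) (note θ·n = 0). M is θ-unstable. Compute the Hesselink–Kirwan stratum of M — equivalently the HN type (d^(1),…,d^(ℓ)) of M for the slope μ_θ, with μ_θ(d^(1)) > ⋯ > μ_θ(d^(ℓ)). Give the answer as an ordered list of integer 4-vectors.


Via rank(M_{q-1}∘⋯∘M_p): M ≅ I[1,4]^2, I[2,2]^2, I[4,4]^2.
μ_θ-semistable layers: μ^(1)=11; μ^(2)=0; μ^(3)=-4; μ^(4)=-7

((0, 2, 0, 0); (0, 2, 2, 2); (0, 0, 0, 2); (2, 0, 0, 0))


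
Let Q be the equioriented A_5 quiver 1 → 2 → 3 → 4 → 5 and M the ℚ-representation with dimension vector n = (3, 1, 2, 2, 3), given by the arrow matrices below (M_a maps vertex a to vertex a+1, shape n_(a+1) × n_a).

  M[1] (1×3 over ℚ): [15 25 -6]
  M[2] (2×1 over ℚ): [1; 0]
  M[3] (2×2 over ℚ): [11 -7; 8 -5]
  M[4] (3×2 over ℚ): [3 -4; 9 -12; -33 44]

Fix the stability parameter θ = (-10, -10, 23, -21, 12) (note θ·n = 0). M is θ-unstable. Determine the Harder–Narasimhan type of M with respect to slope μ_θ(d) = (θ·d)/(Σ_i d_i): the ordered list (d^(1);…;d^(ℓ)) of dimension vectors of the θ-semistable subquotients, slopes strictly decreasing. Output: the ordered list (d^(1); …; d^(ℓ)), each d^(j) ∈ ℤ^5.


Via rank(M_{q-1}∘⋯∘M_p): M ≅ I[1,1]^2, I[1,5], I[3,4], I[5,5]^2.
μ_θ-semistable layers: μ^(1)=12; μ^(2)=1; μ^(3)=-10

((0, 0, 0, 0, 3); (0, 0, 2, 2, 0); (3, 1, 0, 0, 0))


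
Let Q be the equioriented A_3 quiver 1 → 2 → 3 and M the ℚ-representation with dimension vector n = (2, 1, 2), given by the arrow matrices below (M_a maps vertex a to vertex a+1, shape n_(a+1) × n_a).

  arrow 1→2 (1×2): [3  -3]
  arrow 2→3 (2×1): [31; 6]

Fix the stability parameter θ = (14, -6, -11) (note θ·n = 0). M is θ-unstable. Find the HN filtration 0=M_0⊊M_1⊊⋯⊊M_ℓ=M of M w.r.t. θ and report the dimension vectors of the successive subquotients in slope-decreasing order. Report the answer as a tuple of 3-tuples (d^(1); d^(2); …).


Interval decomposition of M: I[1,1], I[1,3], I[3,3].
HN type (ℓ=3): μ^(1)=14; μ^(2)=-1; μ^(3)=-11

((1, 0, 0); (1, 1, 1); (0, 0, 1))


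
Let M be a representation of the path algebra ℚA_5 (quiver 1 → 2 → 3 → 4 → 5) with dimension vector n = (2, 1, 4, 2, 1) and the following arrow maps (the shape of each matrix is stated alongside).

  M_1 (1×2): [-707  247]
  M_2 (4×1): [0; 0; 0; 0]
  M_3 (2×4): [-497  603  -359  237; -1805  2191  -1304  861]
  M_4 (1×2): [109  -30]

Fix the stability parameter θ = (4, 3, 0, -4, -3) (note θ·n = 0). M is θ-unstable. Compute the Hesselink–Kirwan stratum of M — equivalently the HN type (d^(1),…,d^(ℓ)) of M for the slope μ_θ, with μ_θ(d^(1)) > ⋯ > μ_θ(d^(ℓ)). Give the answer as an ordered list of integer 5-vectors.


Interval decomposition of M: I[1,1], I[1,2], I[3,3]^2, I[3,4], I[3,5].
HN type (ℓ=5): μ^(1)=4; μ^(2)=7/2; μ^(3)=0; μ^(4)=-2; μ^(5)=-7/3

((1, 0, 0, 0, 0); (1, 1, 0, 0, 0); (0, 0, 2, 0, 0); (0, 0, 1, 1, 0); (0, 0, 1, 1, 1))


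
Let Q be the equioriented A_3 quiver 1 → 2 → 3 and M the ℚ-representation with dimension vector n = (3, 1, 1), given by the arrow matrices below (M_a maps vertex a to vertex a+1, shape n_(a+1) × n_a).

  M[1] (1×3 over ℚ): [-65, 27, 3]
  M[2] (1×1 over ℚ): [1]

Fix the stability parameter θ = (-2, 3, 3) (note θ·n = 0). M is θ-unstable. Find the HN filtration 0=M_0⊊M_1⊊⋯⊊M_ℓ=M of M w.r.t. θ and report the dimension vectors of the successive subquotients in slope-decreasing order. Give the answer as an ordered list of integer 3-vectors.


Interval decomposition of M: I[1,1]^2, I[1,3].
HN type (ℓ=2): μ^(1)=3; μ^(2)=-2

((0, 1, 1); (3, 0, 0))


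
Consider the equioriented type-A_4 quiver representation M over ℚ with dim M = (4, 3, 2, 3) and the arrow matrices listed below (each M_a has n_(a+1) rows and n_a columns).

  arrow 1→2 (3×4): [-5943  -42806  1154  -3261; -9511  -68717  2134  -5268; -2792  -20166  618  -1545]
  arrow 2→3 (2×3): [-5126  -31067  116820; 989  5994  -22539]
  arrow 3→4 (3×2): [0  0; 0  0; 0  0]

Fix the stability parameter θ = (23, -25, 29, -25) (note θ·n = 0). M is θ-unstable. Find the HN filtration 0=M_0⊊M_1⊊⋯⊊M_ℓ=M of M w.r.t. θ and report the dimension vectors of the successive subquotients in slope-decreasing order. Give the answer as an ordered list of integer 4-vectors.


Barcode: M ≅ I[1,1], I[1,2], I[1,3]^2, I[4,4]^3. HN layers by μ_θ (4 steps, strictly decreasing):
  μ^(1)=29; μ^(2)=23; μ^(3)=-1; μ^(4)=-25

((0, 0, 2, 0); (1, 0, 0, 0); (3, 3, 0, 0); (0, 0, 0, 3))


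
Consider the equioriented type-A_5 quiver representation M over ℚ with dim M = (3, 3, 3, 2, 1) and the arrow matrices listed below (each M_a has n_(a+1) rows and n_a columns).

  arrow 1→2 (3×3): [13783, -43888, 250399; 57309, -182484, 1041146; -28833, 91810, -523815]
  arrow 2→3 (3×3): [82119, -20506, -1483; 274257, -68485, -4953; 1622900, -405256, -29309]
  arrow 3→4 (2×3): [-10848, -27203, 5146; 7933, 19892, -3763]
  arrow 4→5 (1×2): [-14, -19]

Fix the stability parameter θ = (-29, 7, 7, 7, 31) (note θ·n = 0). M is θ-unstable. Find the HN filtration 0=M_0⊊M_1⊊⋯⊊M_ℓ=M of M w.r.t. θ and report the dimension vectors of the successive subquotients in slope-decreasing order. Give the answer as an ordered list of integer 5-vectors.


Via rank(M_{q-1}∘⋯∘M_p): M ≅ I[1,3], I[1,4], I[1,5].
μ_θ-semistable layers: μ^(1)=31; μ^(2)=7; μ^(3)=-29

((0, 0, 0, 0, 1); (0, 3, 3, 2, 0); (3, 0, 0, 0, 0))


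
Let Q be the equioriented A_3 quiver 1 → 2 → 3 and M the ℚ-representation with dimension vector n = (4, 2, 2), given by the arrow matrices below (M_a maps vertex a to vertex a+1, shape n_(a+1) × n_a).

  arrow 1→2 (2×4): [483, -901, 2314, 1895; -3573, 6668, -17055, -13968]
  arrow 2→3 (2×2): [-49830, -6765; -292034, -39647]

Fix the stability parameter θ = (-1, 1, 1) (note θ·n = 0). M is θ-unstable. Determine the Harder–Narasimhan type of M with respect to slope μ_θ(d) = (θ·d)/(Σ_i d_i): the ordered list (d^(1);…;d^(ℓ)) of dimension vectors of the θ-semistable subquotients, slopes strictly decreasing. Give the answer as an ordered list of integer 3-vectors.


Via rank(M_{q-1}∘⋯∘M_p): M ≅ I[1,1]^2, I[1,2], I[1,3], I[3,3].
μ_θ-semistable layers: μ^(1)=1; μ^(2)=-1

((0, 2, 2); (4, 0, 0))


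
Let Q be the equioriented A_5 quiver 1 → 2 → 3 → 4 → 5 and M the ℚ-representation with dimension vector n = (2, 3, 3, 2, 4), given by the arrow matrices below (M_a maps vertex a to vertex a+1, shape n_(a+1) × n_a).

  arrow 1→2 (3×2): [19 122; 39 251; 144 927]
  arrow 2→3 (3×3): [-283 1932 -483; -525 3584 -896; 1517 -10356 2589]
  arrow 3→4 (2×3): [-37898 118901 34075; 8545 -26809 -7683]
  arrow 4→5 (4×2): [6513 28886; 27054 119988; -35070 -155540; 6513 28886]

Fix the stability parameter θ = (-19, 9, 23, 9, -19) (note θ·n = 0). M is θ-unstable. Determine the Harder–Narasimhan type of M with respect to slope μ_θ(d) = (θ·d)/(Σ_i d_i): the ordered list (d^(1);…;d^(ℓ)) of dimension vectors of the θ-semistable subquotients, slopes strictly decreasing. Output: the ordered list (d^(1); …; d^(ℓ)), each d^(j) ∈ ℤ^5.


Barcode: M ≅ I[1,4], I[1,5], I[2,2], I[3,3], I[5,5]^3. HN layers by μ_θ (5 steps, strictly decreasing):
  μ^(1)=23; μ^(2)=16; μ^(3)=9; μ^(4)=11/2; μ^(5)=-19

((0, 0, 1, 0, 0); (0, 0, 1, 1, 0); (0, 2, 0, 0, 0); (0, 1, 1, 1, 1); (2, 0, 0, 0, 3))


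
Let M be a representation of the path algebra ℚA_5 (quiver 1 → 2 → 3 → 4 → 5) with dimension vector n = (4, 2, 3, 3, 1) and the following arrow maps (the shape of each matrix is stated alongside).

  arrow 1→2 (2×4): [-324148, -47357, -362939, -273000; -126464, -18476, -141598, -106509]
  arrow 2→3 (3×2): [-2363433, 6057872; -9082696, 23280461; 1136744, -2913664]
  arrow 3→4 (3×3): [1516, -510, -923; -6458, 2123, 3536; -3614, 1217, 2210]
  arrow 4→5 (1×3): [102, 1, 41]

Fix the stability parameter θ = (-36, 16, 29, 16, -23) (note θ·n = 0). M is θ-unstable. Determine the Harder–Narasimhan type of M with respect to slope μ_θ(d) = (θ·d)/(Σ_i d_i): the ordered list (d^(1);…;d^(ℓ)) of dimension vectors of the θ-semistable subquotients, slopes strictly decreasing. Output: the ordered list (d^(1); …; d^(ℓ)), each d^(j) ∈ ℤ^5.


Via rank(M_{q-1}∘⋯∘M_p): M ≅ I[1,1]^2, I[1,3], I[1,4], I[3,4], I[4,5].
μ_θ-semistable layers: μ^(1)=29; μ^(2)=45/2; μ^(3)=16; μ^(4)=-7/2; μ^(5)=-36

((0, 0, 1, 0, 0); (0, 0, 2, 2, 0); (0, 2, 0, 0, 0); (0, 0, 0, 1, 1); (4, 0, 0, 0, 0))


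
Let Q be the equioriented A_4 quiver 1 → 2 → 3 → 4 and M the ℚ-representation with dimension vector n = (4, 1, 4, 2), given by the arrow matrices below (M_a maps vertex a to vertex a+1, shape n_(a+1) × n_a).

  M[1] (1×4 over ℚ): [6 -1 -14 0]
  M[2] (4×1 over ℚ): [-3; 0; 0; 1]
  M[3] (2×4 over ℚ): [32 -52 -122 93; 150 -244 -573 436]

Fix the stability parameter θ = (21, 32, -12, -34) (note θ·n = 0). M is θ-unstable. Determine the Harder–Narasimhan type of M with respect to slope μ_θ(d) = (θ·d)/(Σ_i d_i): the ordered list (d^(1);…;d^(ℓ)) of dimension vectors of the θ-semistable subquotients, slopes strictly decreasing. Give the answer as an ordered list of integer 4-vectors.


Via rank(M_{q-1}∘⋯∘M_p): M ≅ I[1,1]^3, I[1,4], I[3,3]^2, I[3,4].
μ_θ-semistable layers: μ^(1)=21; μ^(2)=7/4; μ^(3)=-12; μ^(4)=-23

((3, 0, 0, 0); (1, 1, 1, 1); (0, 0, 2, 0); (0, 0, 1, 1))


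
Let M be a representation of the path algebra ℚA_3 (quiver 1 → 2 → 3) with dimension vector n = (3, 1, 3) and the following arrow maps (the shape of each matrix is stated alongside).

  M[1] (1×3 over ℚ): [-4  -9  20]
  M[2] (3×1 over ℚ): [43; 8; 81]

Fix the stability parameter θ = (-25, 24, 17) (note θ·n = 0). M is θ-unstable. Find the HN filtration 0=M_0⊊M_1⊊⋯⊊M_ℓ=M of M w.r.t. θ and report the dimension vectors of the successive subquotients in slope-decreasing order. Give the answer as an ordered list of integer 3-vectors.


Barcode: M ≅ I[1,1]^2, I[1,3], I[3,3]^2. HN layers by μ_θ (3 steps, strictly decreasing):
  μ^(1)=41/2; μ^(2)=17; μ^(3)=-25

((0, 1, 1); (0, 0, 2); (3, 0, 0))


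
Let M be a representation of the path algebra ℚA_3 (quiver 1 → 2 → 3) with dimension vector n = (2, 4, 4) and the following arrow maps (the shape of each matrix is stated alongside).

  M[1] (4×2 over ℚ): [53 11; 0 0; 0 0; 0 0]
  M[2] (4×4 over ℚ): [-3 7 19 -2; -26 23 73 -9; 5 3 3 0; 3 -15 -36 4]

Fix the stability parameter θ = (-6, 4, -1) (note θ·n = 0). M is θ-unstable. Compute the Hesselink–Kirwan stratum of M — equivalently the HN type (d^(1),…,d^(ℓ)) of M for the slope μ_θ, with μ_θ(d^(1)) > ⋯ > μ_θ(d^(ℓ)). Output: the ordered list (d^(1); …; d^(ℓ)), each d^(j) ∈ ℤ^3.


Via rank(M_{q-1}∘⋯∘M_p): M ≅ I[1,1], I[1,3], I[2,3]^3.
μ_θ-semistable layers: μ^(1)=3/2; μ^(2)=-6

((0, 4, 4); (2, 0, 0))


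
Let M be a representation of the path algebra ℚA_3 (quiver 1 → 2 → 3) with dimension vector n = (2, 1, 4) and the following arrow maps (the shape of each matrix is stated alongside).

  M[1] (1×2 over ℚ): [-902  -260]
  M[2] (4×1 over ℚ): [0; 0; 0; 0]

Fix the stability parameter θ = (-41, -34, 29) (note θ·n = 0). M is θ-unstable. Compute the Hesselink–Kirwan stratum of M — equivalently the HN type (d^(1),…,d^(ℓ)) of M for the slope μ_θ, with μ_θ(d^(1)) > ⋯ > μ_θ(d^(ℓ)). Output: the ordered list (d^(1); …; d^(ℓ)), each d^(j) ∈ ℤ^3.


Via rank(M_{q-1}∘⋯∘M_p): M ≅ I[1,1], I[1,2], I[3,3]^4.
μ_θ-semistable layers: μ^(1)=29; μ^(2)=-34; μ^(3)=-41

((0, 0, 4); (0, 1, 0); (2, 0, 0))


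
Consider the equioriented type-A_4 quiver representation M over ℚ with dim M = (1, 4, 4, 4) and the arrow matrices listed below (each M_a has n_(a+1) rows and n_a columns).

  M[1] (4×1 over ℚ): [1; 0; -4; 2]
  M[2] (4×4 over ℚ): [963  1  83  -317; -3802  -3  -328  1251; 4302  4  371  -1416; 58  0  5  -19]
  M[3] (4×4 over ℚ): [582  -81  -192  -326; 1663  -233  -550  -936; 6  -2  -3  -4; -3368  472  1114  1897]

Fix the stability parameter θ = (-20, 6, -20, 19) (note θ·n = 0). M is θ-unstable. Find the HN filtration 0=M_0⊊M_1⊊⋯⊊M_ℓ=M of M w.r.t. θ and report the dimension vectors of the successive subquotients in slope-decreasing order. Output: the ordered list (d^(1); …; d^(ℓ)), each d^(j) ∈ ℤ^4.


Interval decomposition of M: I[1,4], I[2,4]^3.
HN type (ℓ=3): μ^(1)=19; μ^(2)=-7; μ^(3)=-20

((0, 0, 0, 4); (0, 4, 4, 0); (1, 0, 0, 0))


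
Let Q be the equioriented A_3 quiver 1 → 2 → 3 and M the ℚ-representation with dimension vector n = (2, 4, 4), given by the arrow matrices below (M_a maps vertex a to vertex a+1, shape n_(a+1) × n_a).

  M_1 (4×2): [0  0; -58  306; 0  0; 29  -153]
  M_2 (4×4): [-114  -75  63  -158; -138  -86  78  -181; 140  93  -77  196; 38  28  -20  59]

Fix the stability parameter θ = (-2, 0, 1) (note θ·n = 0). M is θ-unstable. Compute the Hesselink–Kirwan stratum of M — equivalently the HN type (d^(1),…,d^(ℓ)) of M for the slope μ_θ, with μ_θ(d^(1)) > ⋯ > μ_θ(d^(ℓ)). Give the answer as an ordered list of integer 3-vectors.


Barcode: M ≅ I[1,1], I[1,3], I[2,2], I[2,3]^2, I[3,3]. HN layers by μ_θ (3 steps, strictly decreasing):
  μ^(1)=1; μ^(2)=0; μ^(3)=-2

((0, 0, 4); (0, 4, 0); (2, 0, 0))


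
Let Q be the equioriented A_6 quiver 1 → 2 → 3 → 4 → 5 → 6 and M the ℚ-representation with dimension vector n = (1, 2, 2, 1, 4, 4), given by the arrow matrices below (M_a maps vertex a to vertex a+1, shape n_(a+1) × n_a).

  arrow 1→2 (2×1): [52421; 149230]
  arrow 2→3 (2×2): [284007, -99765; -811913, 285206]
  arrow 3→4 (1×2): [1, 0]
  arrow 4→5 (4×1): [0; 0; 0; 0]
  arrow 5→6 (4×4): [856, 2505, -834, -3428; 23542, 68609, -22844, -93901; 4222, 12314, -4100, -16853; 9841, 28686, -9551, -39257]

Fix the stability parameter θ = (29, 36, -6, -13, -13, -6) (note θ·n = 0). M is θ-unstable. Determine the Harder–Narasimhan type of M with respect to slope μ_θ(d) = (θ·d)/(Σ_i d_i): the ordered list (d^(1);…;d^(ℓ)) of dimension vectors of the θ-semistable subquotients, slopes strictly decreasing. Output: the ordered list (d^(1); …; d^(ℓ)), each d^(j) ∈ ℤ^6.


Barcode: M ≅ I[1,4], I[2,3], I[5,6]^4. HN layers by μ_θ (4 steps, strictly decreasing):
  μ^(1)=15; μ^(2)=23/2; μ^(3)=-6; μ^(4)=-13

((0, 1, 1, 0, 0, 0); (1, 1, 1, 1, 0, 0); (0, 0, 0, 0, 0, 4); (0, 0, 0, 0, 4, 0))


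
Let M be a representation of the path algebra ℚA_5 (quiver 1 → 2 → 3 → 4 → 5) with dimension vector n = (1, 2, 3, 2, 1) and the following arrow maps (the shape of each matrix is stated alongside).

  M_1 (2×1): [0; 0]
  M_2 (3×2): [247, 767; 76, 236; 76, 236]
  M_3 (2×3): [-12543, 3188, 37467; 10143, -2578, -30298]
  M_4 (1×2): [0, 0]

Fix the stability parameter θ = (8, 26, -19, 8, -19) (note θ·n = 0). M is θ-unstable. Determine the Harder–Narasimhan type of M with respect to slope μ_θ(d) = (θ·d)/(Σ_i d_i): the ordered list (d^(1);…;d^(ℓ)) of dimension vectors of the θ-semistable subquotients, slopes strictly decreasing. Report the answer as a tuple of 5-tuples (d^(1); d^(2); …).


Interval decomposition of M: I[1,1], I[2,2], I[2,4], I[3,3], I[3,4], I[5,5].
HN type (ℓ=4): μ^(1)=26; μ^(2)=8; μ^(3)=7/2; μ^(4)=-19

((0, 1, 0, 0, 0); (1, 0, 0, 2, 0); (0, 1, 1, 0, 0); (0, 0, 2, 0, 1))


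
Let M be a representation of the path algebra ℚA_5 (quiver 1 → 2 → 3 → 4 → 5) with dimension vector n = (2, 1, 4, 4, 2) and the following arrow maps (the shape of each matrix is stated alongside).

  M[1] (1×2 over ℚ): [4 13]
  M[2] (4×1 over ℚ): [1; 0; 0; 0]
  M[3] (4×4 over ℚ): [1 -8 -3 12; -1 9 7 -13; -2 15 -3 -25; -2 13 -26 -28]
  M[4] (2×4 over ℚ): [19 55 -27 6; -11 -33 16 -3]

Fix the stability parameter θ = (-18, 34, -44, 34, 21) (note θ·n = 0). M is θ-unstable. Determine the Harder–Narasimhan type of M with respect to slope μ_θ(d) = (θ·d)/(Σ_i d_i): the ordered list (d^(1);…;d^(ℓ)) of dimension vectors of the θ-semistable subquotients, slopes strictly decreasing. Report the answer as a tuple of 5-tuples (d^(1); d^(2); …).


Barcode: M ≅ I[1,1], I[1,5], I[3,4]^2, I[3,5]. HN layers by μ_θ (5 steps, strictly decreasing):
  μ^(1)=34; μ^(2)=55/2; μ^(3)=-5; μ^(4)=-18; μ^(5)=-44

((0, 0, 0, 2, 0); (0, 0, 0, 2, 2); (0, 1, 1, 0, 0); (2, 0, 0, 0, 0); (0, 0, 3, 0, 0))


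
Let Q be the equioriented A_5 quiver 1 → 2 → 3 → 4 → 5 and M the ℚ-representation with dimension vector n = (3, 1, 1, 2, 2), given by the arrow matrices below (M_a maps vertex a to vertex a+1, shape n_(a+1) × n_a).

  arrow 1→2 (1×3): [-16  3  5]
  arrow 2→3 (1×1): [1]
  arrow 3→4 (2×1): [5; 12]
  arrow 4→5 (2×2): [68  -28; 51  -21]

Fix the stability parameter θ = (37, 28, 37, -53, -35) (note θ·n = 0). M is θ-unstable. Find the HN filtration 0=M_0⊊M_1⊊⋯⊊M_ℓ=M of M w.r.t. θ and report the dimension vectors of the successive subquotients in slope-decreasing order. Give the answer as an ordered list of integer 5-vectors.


Via rank(M_{q-1}∘⋯∘M_p): M ≅ I[1,1]^2, I[1,5], I[4,4], I[5,5].
μ_θ-semistable layers: μ^(1)=37; μ^(2)=14/5; μ^(3)=-35; μ^(4)=-53

((2, 0, 0, 0, 0); (1, 1, 1, 1, 1); (0, 0, 0, 0, 1); (0, 0, 0, 1, 0))


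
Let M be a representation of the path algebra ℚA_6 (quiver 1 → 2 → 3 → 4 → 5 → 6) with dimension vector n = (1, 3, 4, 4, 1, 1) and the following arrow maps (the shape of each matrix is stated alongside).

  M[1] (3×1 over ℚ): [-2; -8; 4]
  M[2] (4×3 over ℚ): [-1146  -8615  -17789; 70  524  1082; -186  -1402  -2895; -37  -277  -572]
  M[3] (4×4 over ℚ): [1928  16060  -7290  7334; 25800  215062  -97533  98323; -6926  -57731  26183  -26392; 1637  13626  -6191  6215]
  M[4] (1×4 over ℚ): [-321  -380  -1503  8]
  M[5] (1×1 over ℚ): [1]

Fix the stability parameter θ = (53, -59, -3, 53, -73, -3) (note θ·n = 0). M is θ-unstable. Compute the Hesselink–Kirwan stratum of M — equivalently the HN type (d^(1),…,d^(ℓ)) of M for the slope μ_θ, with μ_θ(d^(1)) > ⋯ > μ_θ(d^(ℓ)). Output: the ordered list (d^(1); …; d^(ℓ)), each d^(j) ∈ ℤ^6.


Interval decomposition of M: I[1,4], I[2,4], I[2,6], I[3,3], I[4,4].
HN type (ℓ=4): μ^(1)=53; μ^(2)=-3; μ^(3)=-23/3; μ^(4)=-59

((0, 0, 0, 3, 0, 0); (1, 1, 3, 0, 0, 1); (0, 0, 1, 1, 1, 0); (0, 2, 0, 0, 0, 0))
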